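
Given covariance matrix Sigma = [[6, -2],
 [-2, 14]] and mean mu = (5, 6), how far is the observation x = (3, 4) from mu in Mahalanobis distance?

Step 1 — centre the observation: (x - mu) = (-2, -2).

Step 2 — invert Sigma. det(Sigma) = 6·14 - (-2)² = 80.
  Sigma^{-1} = (1/det) · [[d, -b], [-b, a]] = [[0.175, 0.025],
 [0.025, 0.075]].

Step 3 — form the quadratic (x - mu)^T · Sigma^{-1} · (x - mu):
  Sigma^{-1} · (x - mu) = (-0.4, -0.2).
  (x - mu)^T · [Sigma^{-1} · (x - mu)] = (-2)·(-0.4) + (-2)·(-0.2) = 1.2.

Step 4 — take square root: d = √(1.2) ≈ 1.0954.

d(x, mu) = √(1.2) ≈ 1.0954


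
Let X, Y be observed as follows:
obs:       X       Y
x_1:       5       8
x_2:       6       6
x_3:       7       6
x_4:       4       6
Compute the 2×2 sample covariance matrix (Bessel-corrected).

Step 1 — column means:
  mean(X) = (5 + 6 + 7 + 4) / 4 = 22/4 = 5.5
  mean(Y) = (8 + 6 + 6 + 6) / 4 = 26/4 = 6.5

Step 2 — sample covariance S[i,j] = (1/(n-1)) · Σ_k (x_{k,i} - mean_i) · (x_{k,j} - mean_j), with n-1 = 3.
  S[X,X] = ((-0.5)·(-0.5) + (0.5)·(0.5) + (1.5)·(1.5) + (-1.5)·(-1.5)) / 3 = 5/3 = 1.6667
  S[X,Y] = ((-0.5)·(1.5) + (0.5)·(-0.5) + (1.5)·(-0.5) + (-1.5)·(-0.5)) / 3 = -1/3 = -0.3333
  S[Y,Y] = ((1.5)·(1.5) + (-0.5)·(-0.5) + (-0.5)·(-0.5) + (-0.5)·(-0.5)) / 3 = 3/3 = 1

S is symmetric (S[j,i] = S[i,j]). Assembling:

S = [[1.6667, -0.3333],
 [-0.3333, 1]]


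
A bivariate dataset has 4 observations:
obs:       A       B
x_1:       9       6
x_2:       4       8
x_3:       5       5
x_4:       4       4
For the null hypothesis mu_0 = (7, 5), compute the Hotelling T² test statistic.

Step 1 — sample mean vector:
  mean(A) = (9 + 4 + 5 + 4) / 4 = 22/4 = 5.5
  mean(B) = (6 + 8 + 5 + 4) / 4 = 23/4 = 5.75
  x̄ = (5.5, 5.75),  deviation x̄ - mu_0 = (5.5, 5.75) - (7, 5) = (-1.5, 0.75).

Step 2 — sample covariance matrix, S[i,j] = (1/(n-1)) · Σ_k (x_{k,i} - mean_i) · (x_{k,j} - mean_j), divisor n-1 = 3:
  S[A,A] = ((3.5)·(3.5) + (-1.5)·(-1.5) + (-0.5)·(-0.5) + (-1.5)·(-1.5)) / 3 = 17/3 = 5.6667
  S[A,B] = ((3.5)·(0.25) + (-1.5)·(2.25) + (-0.5)·(-0.75) + (-1.5)·(-1.75)) / 3 = 0.5/3 = 0.1667
  S[B,B] = ((0.25)·(0.25) + (2.25)·(2.25) + (-0.75)·(-0.75) + (-1.75)·(-1.75)) / 3 = 8.75/3 = 2.9167
  S = [[5.6667, 0.1667],
 [0.1667, 2.9167]].

Step 3 — invert S. det(S) = 5.6667·2.9167 - (0.1667)² = 16.5.
  S^{-1} = (1/det) · [[d, -b], [-b, a]] = [[0.1768, -0.0101],
 [-0.0101, 0.3434]].

Step 4 — quadratic form (x̄ - mu_0)^T · S^{-1} · (x̄ - mu_0):
  S^{-1} · (x̄ - mu_0) = (-0.2727, 0.2727),
  (x̄ - mu_0)^T · [...] = (-1.5)·(-0.2727) + (0.75)·(0.2727) = 0.6136.

Step 5 — scale by n: T² = 4 · 0.6136 = 2.4545.

T² ≈ 2.4545


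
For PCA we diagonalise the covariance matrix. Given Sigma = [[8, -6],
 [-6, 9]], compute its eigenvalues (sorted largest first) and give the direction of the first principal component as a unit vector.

Step 1 — characteristic polynomial of 2×2 Sigma:
  det(Sigma - λI) = λ² - trace · λ + det = 0.
  trace = 8 + 9 = 17, det = 8·9 - (-6)² = 36.
Step 2 — discriminant:
  Δ = trace² - 4·det = 289 - 144 = 145.
Step 3 — eigenvalues:
  λ = (trace ± √Δ)/2 = (17 ± 12.0416)/2,
  λ_1 = 14.5208,  λ_2 = 2.4792.

Step 4 — unit eigenvector for λ_1: solve (Sigma - λ_1 I)v = 0. First row:
  (8 - 14.5208)·v_x + (-6)·v_y = 0, i.e. (-6.5208)·v_x + (-6)·v_y = 0,
  so v ∝ (b, λ_1 - a) = (-6, 6.5208); multiply by -1 so the first entry is positive: u = (6, -6.5208).
  ||u|| = √((6)² + (-6.5208)²) = √(78.5208) ≈ 8.8612,
  v_1 = u/||u|| ≈ (0.6771, -0.7359) (||v_1|| = 1).

λ_1 = 14.5208,  λ_2 = 2.4792;  v_1 ≈ (0.6771, -0.7359)


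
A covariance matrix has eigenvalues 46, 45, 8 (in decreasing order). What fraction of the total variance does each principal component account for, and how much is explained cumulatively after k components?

Step 1 — total variance = trace(Sigma) = Σ λ_i = 46 + 45 + 8 = 99.

Step 2 — fraction explained by component i = λ_i / Σ λ:
  PC1: 46/99 = 0.4646
  PC2: 45/99 = 0.4545
  PC3: 8/99 = 0.0808

Step 3 — cumulative fraction after k components = (λ_1 + ... + λ_k) / Σ λ:
  k = 1: 46/99 = 0.4646
  k = 2: (46 + 45)/99 = 91/99 = 0.9192
  k = 3: (46 + 45 + 8)/99 = 99/99 = 1

Summary (fraction, with percent):

explained: PC1 0.4646 (46.46%), PC2 0.4545 (45.45%), PC3 0.0808 (8.08%);  cumulative: 0.4646, 0.9192, 1


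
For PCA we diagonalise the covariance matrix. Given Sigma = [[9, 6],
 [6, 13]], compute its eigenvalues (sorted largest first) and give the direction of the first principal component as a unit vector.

Step 1 — characteristic polynomial of 2×2 Sigma:
  det(Sigma - λI) = λ² - trace · λ + det = 0.
  trace = 9 + 13 = 22, det = 9·13 - (6)² = 81.
Step 2 — discriminant:
  Δ = trace² - 4·det = 484 - 324 = 160.
Step 3 — eigenvalues:
  λ = (trace ± √Δ)/2 = (22 ± 12.6491)/2,
  λ_1 = 17.3246,  λ_2 = 4.6754.

Step 4 — unit eigenvector for λ_1: solve (Sigma - λ_1 I)v = 0. First row:
  (9 - 17.3246)·v_x + (6)·v_y = 0, i.e. (-8.3246)·v_x + (6)·v_y = 0,
  so v ∝ (b, λ_1 - a) = (6, 8.3246) = u.
  ||u|| = √((6)² + (8.3246)²) = √(105.2982) ≈ 10.2615,
  v_1 = u/||u|| ≈ (0.5847, 0.8112) (||v_1|| = 1).

λ_1 = 17.3246,  λ_2 = 4.6754;  v_1 ≈ (0.5847, 0.8112)


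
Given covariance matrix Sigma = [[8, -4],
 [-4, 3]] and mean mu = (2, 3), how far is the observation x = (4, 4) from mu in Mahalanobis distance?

Step 1 — centre the observation: (x - mu) = (2, 1).

Step 2 — invert Sigma. det(Sigma) = 8·3 - (-4)² = 8.
  Sigma^{-1} = (1/det) · [[d, -b], [-b, a]] = [[0.375, 0.5],
 [0.5, 1]].

Step 3 — form the quadratic (x - mu)^T · Sigma^{-1} · (x - mu):
  Sigma^{-1} · (x - mu) = (1.25, 2).
  (x - mu)^T · [Sigma^{-1} · (x - mu)] = (2)·(1.25) + (1)·(2) = 4.5.

Step 4 — take square root: d = √(4.5) ≈ 2.1213.

d(x, mu) = √(4.5) ≈ 2.1213


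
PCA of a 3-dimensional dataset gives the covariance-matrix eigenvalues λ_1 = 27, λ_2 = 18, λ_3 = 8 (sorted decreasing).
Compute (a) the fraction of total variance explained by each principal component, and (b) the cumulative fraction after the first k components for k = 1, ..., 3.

Step 1 — total variance = trace(Sigma) = Σ λ_i = 27 + 18 + 8 = 53.

Step 2 — fraction explained by component i = λ_i / Σ λ:
  PC1: 27/53 = 0.5094
  PC2: 18/53 = 0.3396
  PC3: 8/53 = 0.1509

Step 3 — cumulative fraction after k components = (λ_1 + ... + λ_k) / Σ λ:
  k = 1: 27/53 = 0.5094
  k = 2: (27 + 18)/53 = 45/53 = 0.8491
  k = 3: (27 + 18 + 8)/53 = 53/53 = 1

Summary (fraction, with percent):

explained: PC1 0.5094 (50.94%), PC2 0.3396 (33.96%), PC3 0.1509 (15.09%);  cumulative: 0.5094, 0.8491, 1


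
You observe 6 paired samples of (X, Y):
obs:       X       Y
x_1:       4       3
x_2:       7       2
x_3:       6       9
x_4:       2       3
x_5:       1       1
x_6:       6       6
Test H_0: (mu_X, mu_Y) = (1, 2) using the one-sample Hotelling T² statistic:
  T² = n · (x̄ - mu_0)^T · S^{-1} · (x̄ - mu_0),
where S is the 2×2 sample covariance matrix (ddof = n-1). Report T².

Step 1 — sample mean vector:
  mean(X) = (4 + 7 + 6 + 2 + 1 + 6) / 6 = 26/6 = 4.3333
  mean(Y) = (3 + 2 + 9 + 3 + 1 + 6) / 6 = 24/6 = 4
  x̄ = (4.3333, 4),  deviation x̄ - mu_0 = (4.3333, 4) - (1, 2) = (3.3333, 2).

Step 2 — sample covariance matrix, S[i,j] = (1/(n-1)) · Σ_k (x_{k,i} - mean_i) · (x_{k,j} - mean_j), divisor n-1 = 5:
  S[X,X] = ((-0.3333)·(-0.3333) + (2.6667)·(2.6667) + (1.6667)·(1.6667) + (-2.3333)·(-2.3333) + (-3.3333)·(-3.3333) + (1.6667)·(1.6667)) / 5 = 29.3333/5 = 5.8667
  S[X,Y] = ((-0.3333)·(-1) + (2.6667)·(-2) + (1.6667)·(5) + (-2.3333)·(-1) + (-3.3333)·(-3) + (1.6667)·(2)) / 5 = 19/5 = 3.8
  S[Y,Y] = ((-1)·(-1) + (-2)·(-2) + (5)·(5) + (-1)·(-1) + (-3)·(-3) + (2)·(2)) / 5 = 44/5 = 8.8
  S = [[5.8667, 3.8],
 [3.8, 8.8]].

Step 3 — invert S. det(S) = 5.8667·8.8 - (3.8)² = 37.1867.
  S^{-1} = (1/det) · [[d, -b], [-b, a]] = [[0.2366, -0.1022],
 [-0.1022, 0.1578]].

Step 4 — quadratic form (x̄ - mu_0)^T · S^{-1} · (x̄ - mu_0):
  S^{-1} · (x̄ - mu_0) = (0.5844, -0.0251),
  (x̄ - mu_0)^T · [...] = (3.3333)·(0.5844) + (2)·(-0.0251) = 1.8979.

Step 5 — scale by n: T² = 6 · 1.8979 = 11.3876.

T² ≈ 11.3876


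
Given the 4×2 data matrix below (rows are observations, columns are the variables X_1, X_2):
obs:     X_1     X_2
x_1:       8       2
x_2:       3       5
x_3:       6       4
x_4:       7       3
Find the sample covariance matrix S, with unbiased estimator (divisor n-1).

Step 1 — column means:
  mean(X_1) = (8 + 3 + 6 + 7) / 4 = 24/4 = 6
  mean(X_2) = (2 + 5 + 4 + 3) / 4 = 14/4 = 3.5

Step 2 — sample covariance S[i,j] = (1/(n-1)) · Σ_k (x_{k,i} - mean_i) · (x_{k,j} - mean_j), with n-1 = 3.
  S[X_1,X_1] = ((2)·(2) + (-3)·(-3) + (0)·(0) + (1)·(1)) / 3 = 14/3 = 4.6667
  S[X_1,X_2] = ((2)·(-1.5) + (-3)·(1.5) + (0)·(0.5) + (1)·(-0.5)) / 3 = -8/3 = -2.6667
  S[X_2,X_2] = ((-1.5)·(-1.5) + (1.5)·(1.5) + (0.5)·(0.5) + (-0.5)·(-0.5)) / 3 = 5/3 = 1.6667

S is symmetric (S[j,i] = S[i,j]). Assembling:

S = [[4.6667, -2.6667],
 [-2.6667, 1.6667]]


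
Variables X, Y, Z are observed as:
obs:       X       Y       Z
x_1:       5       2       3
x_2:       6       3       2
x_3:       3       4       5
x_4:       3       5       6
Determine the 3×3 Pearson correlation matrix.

Step 1 — column means:
  mean(X) = (5 + 6 + 3 + 3) / 4 = 17/4 = 4.25
  mean(Y) = (2 + 3 + 4 + 5) / 4 = 14/4 = 3.5
  mean(Z) = (3 + 2 + 5 + 6) / 4 = 16/4 = 4

Step 2 — sample variances and covariances s[i,j] = (1/(n-1)) · Σ_k (x_{k,i} - mean_i) · (x_{k,j} - mean_j), with n-1 = 3:
  s[X,X] = ((0.75)·(0.75) + (1.75)·(1.75) + (-1.25)·(-1.25) + (-1.25)·(-1.25)) / 3 = 6.75/3 = 2.25
  s[X,Y] = ((0.75)·(-1.5) + (1.75)·(-0.5) + (-1.25)·(0.5) + (-1.25)·(1.5)) / 3 = -4.5/3 = -1.5
  s[X,Z] = ((0.75)·(-1) + (1.75)·(-2) + (-1.25)·(1) + (-1.25)·(2)) / 3 = -8/3 = -2.6667
  s[Y,Y] = ((-1.5)·(-1.5) + (-0.5)·(-0.5) + (0.5)·(0.5) + (1.5)·(1.5)) / 3 = 5/3 = 1.6667
  s[Y,Z] = ((-1.5)·(-1) + (-0.5)·(-2) + (0.5)·(1) + (1.5)·(2)) / 3 = 6/3 = 2
  s[Z,Z] = ((-1)·(-1) + (-2)·(-2) + (1)·(1) + (2)·(2)) / 3 = 10/3 = 3.3333
  Sample standard deviations s_i = √(s[i,i]):
  s(X) = √(2.25) = 1.5
  s(Y) = √(1.6667) = 1.291
  s(Z) = √(3.3333) = 1.8257

Step 3 — r_{ij} = s_{ij} / (s_i · s_j):
  r[X,X] = 1 (diagonal).
  r[X,Y] = -1.5 / (1.5 · 1.291) = -1.5 / 1.9365 = -0.7746
  r[X,Z] = -2.6667 / (1.5 · 1.8257) = -2.6667 / 2.7386 = -0.9737
  r[Y,Y] = 1 (diagonal).
  r[Y,Z] = 2 / (1.291 · 1.8257) = 2 / 2.357 = 0.8485
  r[Z,Z] = 1 (diagonal).

R is symmetric with unit diagonal. Assembling:

R = [[1, -0.7746, -0.9737],
 [-0.7746, 1, 0.8485],
 [-0.9737, 0.8485, 1]]


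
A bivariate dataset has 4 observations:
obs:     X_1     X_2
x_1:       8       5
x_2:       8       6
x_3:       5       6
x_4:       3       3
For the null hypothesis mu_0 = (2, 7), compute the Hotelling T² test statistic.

Step 1 — sample mean vector:
  mean(X_1) = (8 + 8 + 5 + 3) / 4 = 24/4 = 6
  mean(X_2) = (5 + 6 + 6 + 3) / 4 = 20/4 = 5
  x̄ = (6, 5),  deviation x̄ - mu_0 = (6, 5) - (2, 7) = (4, -2).

Step 2 — sample covariance matrix, S[i,j] = (1/(n-1)) · Σ_k (x_{k,i} - mean_i) · (x_{k,j} - mean_j), divisor n-1 = 3:
  S[X_1,X_1] = ((2)·(2) + (2)·(2) + (-1)·(-1) + (-3)·(-3)) / 3 = 18/3 = 6
  S[X_1,X_2] = ((2)·(0) + (2)·(1) + (-1)·(1) + (-3)·(-2)) / 3 = 7/3 = 2.3333
  S[X_2,X_2] = ((0)·(0) + (1)·(1) + (1)·(1) + (-2)·(-2)) / 3 = 6/3 = 2
  S = [[6, 2.3333],
 [2.3333, 2]].

Step 3 — invert S. det(S) = 6·2 - (2.3333)² = 6.5556.
  S^{-1} = (1/det) · [[d, -b], [-b, a]] = [[0.3051, -0.3559],
 [-0.3559, 0.9153]].

Step 4 — quadratic form (x̄ - mu_0)^T · S^{-1} · (x̄ - mu_0):
  S^{-1} · (x̄ - mu_0) = (1.9322, -3.2542),
  (x̄ - mu_0)^T · [...] = (4)·(1.9322) + (-2)·(-3.2542) = 14.2373.

Step 5 — scale by n: T² = 4 · 14.2373 = 56.9492.

T² ≈ 56.9492


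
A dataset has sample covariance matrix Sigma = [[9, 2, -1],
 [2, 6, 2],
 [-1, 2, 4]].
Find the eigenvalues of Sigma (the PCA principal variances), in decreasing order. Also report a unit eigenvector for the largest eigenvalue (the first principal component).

Step 1 — characteristic polynomial p(λ) = det(λI - Sigma) = λ³ - tr·λ² + c_1·λ - det, where tr = trace, c_1 = sum of the principal 2×2 minors, det = det(Sigma):
  tr = 9 + 6 + 4 = 19,
  c_1 = (9·6 - (2)²) + (9·4 - (-1)²) + (6·4 - (2)²) = 50 + 35 + 20 = 105,
  det = 9·(6·4 - (2)²) - (2)·((2)·4 - (2)·(-1)) + (-1)·((2)·(2) - 6·(-1)) = 9·(20) - (2)·(10) + (-1)·(10) = 150.
  So p(λ) = λ³ - 19λ² + 105λ - 150.
Step 2 — look for an integer root (rational root theorem: any rational root is an integer divisor of 150). Testing λ = 10:
  p(10) = 1000 - 1900 + 1050 - 150 = 0  ✓
  Dividing out (λ - 10): p(λ) = (λ - 10)(λ² - 9λ + 15).
Step 3 — remaining eigenvalues from the quadratic λ² - 9λ + 15 = 0:
  Δ = 9² - 4·15 = 81 - 60 = 21,  λ = (9 ± √21)/2 = (9 ± 4.5826)/2 ≈ 6.7913 or 2.2087.
  Sorted: λ_1 = 10,  λ_2 = 6.7913,  λ_3 = 2.2087  (check: sum = 19 = tr ✓).

Step 4 — unit eigenvector for λ_1 = 10: v spans the null space of (Sigma - λ_1 I), whose rows are
  r_1 = (-1, 2, -1),  r_2 = (2, -4, 2),  r_3 = (-1, 2, -6).
  v is orthogonal to every row, so take v ∝ r_1 × r_3 = ((2)·(-6) - (-1)·(2), (-1)·(-1) - (-1)·(-6), (-1)·(2) - (2)·(-1)) = (-10, -5, 0).
  Rescale (divide by 5; multiply by -1 so the first nonzero entry is positive): u = (2, 1, 0).
  ||u|| = √((2)² + (1)² + (0)²) = √(5) ≈ 2.2361,  v_1 = u/||u|| ≈ (0.8944, 0.4472, 0) (||v_1|| = 1).

λ_1 = 10,  λ_2 = 6.7913,  λ_3 = 2.2087;  v_1 ≈ (0.8944, 0.4472, 0)


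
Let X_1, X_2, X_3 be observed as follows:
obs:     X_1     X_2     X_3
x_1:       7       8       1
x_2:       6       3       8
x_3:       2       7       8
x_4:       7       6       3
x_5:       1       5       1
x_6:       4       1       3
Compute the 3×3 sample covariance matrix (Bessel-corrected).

Step 1 — column means:
  mean(X_1) = (7 + 6 + 2 + 7 + 1 + 4) / 6 = 27/6 = 4.5
  mean(X_2) = (8 + 3 + 7 + 6 + 5 + 1) / 6 = 30/6 = 5
  mean(X_3) = (1 + 8 + 8 + 3 + 1 + 3) / 6 = 24/6 = 4

Step 2 — sample covariance S[i,j] = (1/(n-1)) · Σ_k (x_{k,i} - mean_i) · (x_{k,j} - mean_j), with n-1 = 5.
  S[X_1,X_1] = ((2.5)·(2.5) + (1.5)·(1.5) + (-2.5)·(-2.5) + (2.5)·(2.5) + (-3.5)·(-3.5) + (-0.5)·(-0.5)) / 5 = 33.5/5 = 6.7
  S[X_1,X_2] = ((2.5)·(3) + (1.5)·(-2) + (-2.5)·(2) + (2.5)·(1) + (-3.5)·(0) + (-0.5)·(-4)) / 5 = 4/5 = 0.8
  S[X_1,X_3] = ((2.5)·(-3) + (1.5)·(4) + (-2.5)·(4) + (2.5)·(-1) + (-3.5)·(-3) + (-0.5)·(-1)) / 5 = -3/5 = -0.6
  S[X_2,X_2] = ((3)·(3) + (-2)·(-2) + (2)·(2) + (1)·(1) + (0)·(0) + (-4)·(-4)) / 5 = 34/5 = 6.8
  S[X_2,X_3] = ((3)·(-3) + (-2)·(4) + (2)·(4) + (1)·(-1) + (0)·(-3) + (-4)·(-1)) / 5 = -6/5 = -1.2
  S[X_3,X_3] = ((-3)·(-3) + (4)·(4) + (4)·(4) + (-1)·(-1) + (-3)·(-3) + (-1)·(-1)) / 5 = 52/5 = 10.4

S is symmetric (S[j,i] = S[i,j]). Assembling:

S = [[6.7, 0.8, -0.6],
 [0.8, 6.8, -1.2],
 [-0.6, -1.2, 10.4]]


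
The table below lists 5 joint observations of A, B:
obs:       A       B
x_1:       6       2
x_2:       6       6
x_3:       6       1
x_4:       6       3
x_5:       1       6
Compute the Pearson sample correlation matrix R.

Step 1 — column means:
  mean(A) = (6 + 6 + 6 + 6 + 1) / 5 = 25/5 = 5
  mean(B) = (2 + 6 + 1 + 3 + 6) / 5 = 18/5 = 3.6

Step 2 — sample variances and covariances s[i,j] = (1/(n-1)) · Σ_k (x_{k,i} - mean_i) · (x_{k,j} - mean_j), with n-1 = 4:
  s[A,A] = ((1)·(1) + (1)·(1) + (1)·(1) + (1)·(1) + (-4)·(-4)) / 4 = 20/4 = 5
  s[A,B] = ((1)·(-1.6) + (1)·(2.4) + (1)·(-2.6) + (1)·(-0.6) + (-4)·(2.4)) / 4 = -12/4 = -3
  s[B,B] = ((-1.6)·(-1.6) + (2.4)·(2.4) + (-2.6)·(-2.6) + (-0.6)·(-0.6) + (2.4)·(2.4)) / 4 = 21.2/4 = 5.3
  Sample standard deviations s_i = √(s[i,i]):
  s(A) = √(5) = 2.2361
  s(B) = √(5.3) = 2.3022

Step 3 — r_{ij} = s_{ij} / (s_i · s_j):
  r[A,A] = 1 (diagonal).
  r[A,B] = -3 / (2.2361 · 2.3022) = -3 / 5.1478 = -0.5828
  r[B,B] = 1 (diagonal).

R is symmetric with unit diagonal. Assembling:

R = [[1, -0.5828],
 [-0.5828, 1]]


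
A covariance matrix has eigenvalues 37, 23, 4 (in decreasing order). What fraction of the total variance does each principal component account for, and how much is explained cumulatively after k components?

Step 1 — total variance = trace(Sigma) = Σ λ_i = 37 + 23 + 4 = 64.

Step 2 — fraction explained by component i = λ_i / Σ λ:
  PC1: 37/64 = 0.5781
  PC2: 23/64 = 0.3594
  PC3: 4/64 = 0.0625

Step 3 — cumulative fraction after k components = (λ_1 + ... + λ_k) / Σ λ:
  k = 1: 37/64 = 0.5781
  k = 2: (37 + 23)/64 = 60/64 = 0.9375
  k = 3: (37 + 23 + 4)/64 = 64/64 = 1

Summary (fraction, with percent):

explained: PC1 0.5781 (57.81%), PC2 0.3594 (35.94%), PC3 0.0625 (6.25%);  cumulative: 0.5781, 0.9375, 1


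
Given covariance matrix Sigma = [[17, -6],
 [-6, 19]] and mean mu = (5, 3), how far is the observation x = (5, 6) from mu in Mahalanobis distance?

Step 1 — centre the observation: (x - mu) = (0, 3).

Step 2 — invert Sigma. det(Sigma) = 17·19 - (-6)² = 287.
  Sigma^{-1} = (1/det) · [[d, -b], [-b, a]] = [[0.0662, 0.0209],
 [0.0209, 0.0592]].

Step 3 — form the quadratic (x - mu)^T · Sigma^{-1} · (x - mu):
  Sigma^{-1} · (x - mu) = (0.0627, 0.1777).
  (x - mu)^T · [Sigma^{-1} · (x - mu)] = (0)·(0.0627) + (3)·(0.1777) = 0.5331.

Step 4 — take square root: d = √(0.5331) ≈ 0.7301.

d(x, mu) = √(0.5331) ≈ 0.7301


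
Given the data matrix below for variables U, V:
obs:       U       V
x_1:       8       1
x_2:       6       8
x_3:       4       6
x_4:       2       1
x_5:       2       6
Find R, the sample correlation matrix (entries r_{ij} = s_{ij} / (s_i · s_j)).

Step 1 — column means:
  mean(U) = (8 + 6 + 4 + 2 + 2) / 5 = 22/5 = 4.4
  mean(V) = (1 + 8 + 6 + 1 + 6) / 5 = 22/5 = 4.4

Step 2 — sample variances and covariances s[i,j] = (1/(n-1)) · Σ_k (x_{k,i} - mean_i) · (x_{k,j} - mean_j), with n-1 = 4:
  s[U,U] = ((3.6)·(3.6) + (1.6)·(1.6) + (-0.4)·(-0.4) + (-2.4)·(-2.4) + (-2.4)·(-2.4)) / 4 = 27.2/4 = 6.8
  s[U,V] = ((3.6)·(-3.4) + (1.6)·(3.6) + (-0.4)·(1.6) + (-2.4)·(-3.4) + (-2.4)·(1.6)) / 4 = -2.8/4 = -0.7
  s[V,V] = ((-3.4)·(-3.4) + (3.6)·(3.6) + (1.6)·(1.6) + (-3.4)·(-3.4) + (1.6)·(1.6)) / 4 = 41.2/4 = 10.3
  Sample standard deviations s_i = √(s[i,i]):
  s(U) = √(6.8) = 2.6077
  s(V) = √(10.3) = 3.2094

Step 3 — r_{ij} = s_{ij} / (s_i · s_j):
  r[U,U] = 1 (diagonal).
  r[U,V] = -0.7 / (2.6077 · 3.2094) = -0.7 / 8.369 = -0.0836
  r[V,V] = 1 (diagonal).

R is symmetric with unit diagonal. Assembling:

R = [[1, -0.0836],
 [-0.0836, 1]]


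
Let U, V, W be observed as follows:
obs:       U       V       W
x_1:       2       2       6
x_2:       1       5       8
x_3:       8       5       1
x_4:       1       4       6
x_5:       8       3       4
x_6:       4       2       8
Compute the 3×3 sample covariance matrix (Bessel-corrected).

Step 1 — column means:
  mean(U) = (2 + 1 + 8 + 1 + 8 + 4) / 6 = 24/6 = 4
  mean(V) = (2 + 5 + 5 + 4 + 3 + 2) / 6 = 21/6 = 3.5
  mean(W) = (6 + 8 + 1 + 6 + 4 + 8) / 6 = 33/6 = 5.5

Step 2 — sample covariance S[i,j] = (1/(n-1)) · Σ_k (x_{k,i} - mean_i) · (x_{k,j} - mean_j), with n-1 = 5.
  S[U,U] = ((-2)·(-2) + (-3)·(-3) + (4)·(4) + (-3)·(-3) + (4)·(4) + (0)·(0)) / 5 = 54/5 = 10.8
  S[U,V] = ((-2)·(-1.5) + (-3)·(1.5) + (4)·(1.5) + (-3)·(0.5) + (4)·(-0.5) + (0)·(-1.5)) / 5 = 1/5 = 0.2
  S[U,W] = ((-2)·(0.5) + (-3)·(2.5) + (4)·(-4.5) + (-3)·(0.5) + (4)·(-1.5) + (0)·(2.5)) / 5 = -34/5 = -6.8
  S[V,V] = ((-1.5)·(-1.5) + (1.5)·(1.5) + (1.5)·(1.5) + (0.5)·(0.5) + (-0.5)·(-0.5) + (-1.5)·(-1.5)) / 5 = 9.5/5 = 1.9
  S[V,W] = ((-1.5)·(0.5) + (1.5)·(2.5) + (1.5)·(-4.5) + (0.5)·(0.5) + (-0.5)·(-1.5) + (-1.5)·(2.5)) / 5 = -6.5/5 = -1.3
  S[W,W] = ((0.5)·(0.5) + (2.5)·(2.5) + (-4.5)·(-4.5) + (0.5)·(0.5) + (-1.5)·(-1.5) + (2.5)·(2.5)) / 5 = 35.5/5 = 7.1

S is symmetric (S[j,i] = S[i,j]). Assembling:

S = [[10.8, 0.2, -6.8],
 [0.2, 1.9, -1.3],
 [-6.8, -1.3, 7.1]]


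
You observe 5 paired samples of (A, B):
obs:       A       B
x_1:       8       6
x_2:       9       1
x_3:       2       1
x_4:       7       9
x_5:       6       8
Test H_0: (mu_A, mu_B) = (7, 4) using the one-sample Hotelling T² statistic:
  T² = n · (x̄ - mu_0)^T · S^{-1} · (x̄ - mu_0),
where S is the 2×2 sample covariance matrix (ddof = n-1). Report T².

Step 1 — sample mean vector:
  mean(A) = (8 + 9 + 2 + 7 + 6) / 5 = 32/5 = 6.4
  mean(B) = (6 + 1 + 1 + 9 + 8) / 5 = 25/5 = 5
  x̄ = (6.4, 5),  deviation x̄ - mu_0 = (6.4, 5) - (7, 4) = (-0.6, 1).

Step 2 — sample covariance matrix, S[i,j] = (1/(n-1)) · Σ_k (x_{k,i} - mean_i) · (x_{k,j} - mean_j), divisor n-1 = 4:
  S[A,A] = ((1.6)·(1.6) + (2.6)·(2.6) + (-4.4)·(-4.4) + (0.6)·(0.6) + (-0.4)·(-0.4)) / 4 = 29.2/4 = 7.3
  S[A,B] = ((1.6)·(1) + (2.6)·(-4) + (-4.4)·(-4) + (0.6)·(4) + (-0.4)·(3)) / 4 = 10/4 = 2.5
  S[B,B] = ((1)·(1) + (-4)·(-4) + (-4)·(-4) + (4)·(4) + (3)·(3)) / 4 = 58/4 = 14.5
  S = [[7.3, 2.5],
 [2.5, 14.5]].

Step 3 — invert S. det(S) = 7.3·14.5 - (2.5)² = 99.6.
  S^{-1} = (1/det) · [[d, -b], [-b, a]] = [[0.1456, -0.0251],
 [-0.0251, 0.0733]].

Step 4 — quadratic form (x̄ - mu_0)^T · S^{-1} · (x̄ - mu_0):
  S^{-1} · (x̄ - mu_0) = (-0.1124, 0.0884),
  (x̄ - mu_0)^T · [...] = (-0.6)·(-0.1124) + (1)·(0.0884) = 0.1558.

Step 5 — scale by n: T² = 5 · 0.1558 = 0.7791.

T² ≈ 0.7791


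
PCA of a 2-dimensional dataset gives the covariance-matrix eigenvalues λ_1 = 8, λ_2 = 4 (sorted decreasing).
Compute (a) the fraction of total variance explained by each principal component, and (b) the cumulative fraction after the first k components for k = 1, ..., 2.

Step 1 — total variance = trace(Sigma) = Σ λ_i = 8 + 4 = 12.

Step 2 — fraction explained by component i = λ_i / Σ λ:
  PC1: 8/12 = 0.6667
  PC2: 4/12 = 0.3333

Step 3 — cumulative fraction after k components = (λ_1 + ... + λ_k) / Σ λ:
  k = 1: 8/12 = 0.6667
  k = 2: (8 + 4)/12 = 12/12 = 1

Summary (fraction, with percent):

explained: PC1 0.6667 (66.67%), PC2 0.3333 (33.33%);  cumulative: 0.6667, 1


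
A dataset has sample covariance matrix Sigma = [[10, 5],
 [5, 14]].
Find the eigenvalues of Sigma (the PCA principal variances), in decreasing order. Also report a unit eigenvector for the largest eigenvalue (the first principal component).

Step 1 — characteristic polynomial of 2×2 Sigma:
  det(Sigma - λI) = λ² - trace · λ + det = 0.
  trace = 10 + 14 = 24, det = 10·14 - (5)² = 115.
Step 2 — discriminant:
  Δ = trace² - 4·det = 576 - 460 = 116.
Step 3 — eigenvalues:
  λ = (trace ± √Δ)/2 = (24 ± 10.7703)/2,
  λ_1 = 17.3852,  λ_2 = 6.6148.

Step 4 — unit eigenvector for λ_1: solve (Sigma - λ_1 I)v = 0. First row:
  (10 - 17.3852)·v_x + (5)·v_y = 0, i.e. (-7.3852)·v_x + (5)·v_y = 0,
  so v ∝ (b, λ_1 - a) = (5, 7.3852) = u.
  ||u|| = √((5)² + (7.3852)²) = √(79.5407) ≈ 8.9186,
  v_1 = u/||u|| ≈ (0.5606, 0.8281) (||v_1|| = 1).

λ_1 = 17.3852,  λ_2 = 6.6148;  v_1 ≈ (0.5606, 0.8281)


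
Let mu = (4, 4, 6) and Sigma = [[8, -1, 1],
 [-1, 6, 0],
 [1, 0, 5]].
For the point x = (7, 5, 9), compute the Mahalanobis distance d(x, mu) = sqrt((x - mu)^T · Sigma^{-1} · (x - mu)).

Step 1 — centre the observation: (x - mu) = (3, 1, 3).

Step 2 — invert Sigma (cofactor / det for 3×3, or solve directly):
  Sigma^{-1} = [[0.131, 0.0218, -0.0262],
 [0.0218, 0.1703, -0.0044],
 [-0.0262, -0.0044, 0.2052]].

Step 3 — form the quadratic (x - mu)^T · Sigma^{-1} · (x - mu):
  Sigma^{-1} · (x - mu) = (0.3362, 0.2227, 0.5328).
  (x - mu)^T · [Sigma^{-1} · (x - mu)] = (3)·(0.3362) + (1)·(0.2227) + (3)·(0.5328) = 2.8297.

Step 4 — take square root: d = √(2.8297) ≈ 1.6822.

d(x, mu) = √(2.8297) ≈ 1.6822


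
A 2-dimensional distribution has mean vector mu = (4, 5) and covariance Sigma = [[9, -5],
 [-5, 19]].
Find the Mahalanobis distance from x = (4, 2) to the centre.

Step 1 — centre the observation: (x - mu) = (0, -3).

Step 2 — invert Sigma. det(Sigma) = 9·19 - (-5)² = 146.
  Sigma^{-1} = (1/det) · [[d, -b], [-b, a]] = [[0.1301, 0.0342],
 [0.0342, 0.0616]].

Step 3 — form the quadratic (x - mu)^T · Sigma^{-1} · (x - mu):
  Sigma^{-1} · (x - mu) = (-0.1027, -0.1849).
  (x - mu)^T · [Sigma^{-1} · (x - mu)] = (0)·(-0.1027) + (-3)·(-0.1849) = 0.5548.

Step 4 — take square root: d = √(0.5548) ≈ 0.7448.

d(x, mu) = √(0.5548) ≈ 0.7448


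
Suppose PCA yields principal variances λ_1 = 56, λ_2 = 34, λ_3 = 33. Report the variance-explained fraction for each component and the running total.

Step 1 — total variance = trace(Sigma) = Σ λ_i = 56 + 34 + 33 = 123.

Step 2 — fraction explained by component i = λ_i / Σ λ:
  PC1: 56/123 = 0.4553
  PC2: 34/123 = 0.2764
  PC3: 33/123 = 0.2683

Step 3 — cumulative fraction after k components = (λ_1 + ... + λ_k) / Σ λ:
  k = 1: 56/123 = 0.4553
  k = 2: (56 + 34)/123 = 90/123 = 0.7317
  k = 3: (56 + 34 + 33)/123 = 123/123 = 1

Summary (fraction, with percent):

explained: PC1 0.4553 (45.53%), PC2 0.2764 (27.64%), PC3 0.2683 (26.83%);  cumulative: 0.4553, 0.7317, 1


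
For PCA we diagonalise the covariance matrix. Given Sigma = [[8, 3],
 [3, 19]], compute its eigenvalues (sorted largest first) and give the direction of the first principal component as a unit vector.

Step 1 — characteristic polynomial of 2×2 Sigma:
  det(Sigma - λI) = λ² - trace · λ + det = 0.
  trace = 8 + 19 = 27, det = 8·19 - (3)² = 143.
Step 2 — discriminant:
  Δ = trace² - 4·det = 729 - 572 = 157.
Step 3 — eigenvalues:
  λ = (trace ± √Δ)/2 = (27 ± 12.53)/2,
  λ_1 = 19.765,  λ_2 = 7.235.

Step 4 — unit eigenvector for λ_1: solve (Sigma - λ_1 I)v = 0. First row:
  (8 - 19.765)·v_x + (3)·v_y = 0, i.e. (-11.765)·v_x + (3)·v_y = 0,
  so v ∝ (b, λ_1 - a) = (3, 11.765) = u.
  ||u|| = √((3)² + (11.765)²) = √(147.4148) ≈ 12.1414,
  v_1 = u/||u|| ≈ (0.2471, 0.969) (||v_1|| = 1).

λ_1 = 19.765,  λ_2 = 7.235;  v_1 ≈ (0.2471, 0.969)


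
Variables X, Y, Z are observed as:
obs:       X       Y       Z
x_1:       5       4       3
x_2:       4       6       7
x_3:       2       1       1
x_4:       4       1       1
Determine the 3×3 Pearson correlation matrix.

Step 1 — column means:
  mean(X) = (5 + 4 + 2 + 4) / 4 = 15/4 = 3.75
  mean(Y) = (4 + 6 + 1 + 1) / 4 = 12/4 = 3
  mean(Z) = (3 + 7 + 1 + 1) / 4 = 12/4 = 3

Step 2 — sample variances and covariances s[i,j] = (1/(n-1)) · Σ_k (x_{k,i} - mean_i) · (x_{k,j} - mean_j), with n-1 = 3:
  s[X,X] = ((1.25)·(1.25) + (0.25)·(0.25) + (-1.75)·(-1.75) + (0.25)·(0.25)) / 3 = 4.75/3 = 1.5833
  s[X,Y] = ((1.25)·(1) + (0.25)·(3) + (-1.75)·(-2) + (0.25)·(-2)) / 3 = 5/3 = 1.6667
  s[X,Z] = ((1.25)·(0) + (0.25)·(4) + (-1.75)·(-2) + (0.25)·(-2)) / 3 = 4/3 = 1.3333
  s[Y,Y] = ((1)·(1) + (3)·(3) + (-2)·(-2) + (-2)·(-2)) / 3 = 18/3 = 6
  s[Y,Z] = ((1)·(0) + (3)·(4) + (-2)·(-2) + (-2)·(-2)) / 3 = 20/3 = 6.6667
  s[Z,Z] = ((0)·(0) + (4)·(4) + (-2)·(-2) + (-2)·(-2)) / 3 = 24/3 = 8
  Sample standard deviations s_i = √(s[i,i]):
  s(X) = √(1.5833) = 1.2583
  s(Y) = √(6) = 2.4495
  s(Z) = √(8) = 2.8284

Step 3 — r_{ij} = s_{ij} / (s_i · s_j):
  r[X,X] = 1 (diagonal).
  r[X,Y] = 1.6667 / (1.2583 · 2.4495) = 1.6667 / 3.0822 = 0.5407
  r[X,Z] = 1.3333 / (1.2583 · 2.8284) = 1.3333 / 3.559 = 0.3746
  r[Y,Y] = 1 (diagonal).
  r[Y,Z] = 6.6667 / (2.4495 · 2.8284) = 6.6667 / 6.9282 = 0.9623
  r[Z,Z] = 1 (diagonal).

R is symmetric with unit diagonal. Assembling:

R = [[1, 0.5407, 0.3746],
 [0.5407, 1, 0.9623],
 [0.3746, 0.9623, 1]]


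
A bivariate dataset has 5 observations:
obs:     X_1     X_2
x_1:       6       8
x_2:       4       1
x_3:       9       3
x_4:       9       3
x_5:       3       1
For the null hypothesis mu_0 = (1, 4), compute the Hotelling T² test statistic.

Step 1 — sample mean vector:
  mean(X_1) = (6 + 4 + 9 + 9 + 3) / 5 = 31/5 = 6.2
  mean(X_2) = (8 + 1 + 3 + 3 + 1) / 5 = 16/5 = 3.2
  x̄ = (6.2, 3.2),  deviation x̄ - mu_0 = (6.2, 3.2) - (1, 4) = (5.2, -0.8).

Step 2 — sample covariance matrix, S[i,j] = (1/(n-1)) · Σ_k (x_{k,i} - mean_i) · (x_{k,j} - mean_j), divisor n-1 = 4:
  S[X_1,X_1] = ((-0.2)·(-0.2) + (-2.2)·(-2.2) + (2.8)·(2.8) + (2.8)·(2.8) + (-3.2)·(-3.2)) / 4 = 30.8/4 = 7.7
  S[X_1,X_2] = ((-0.2)·(4.8) + (-2.2)·(-2.2) + (2.8)·(-0.2) + (2.8)·(-0.2) + (-3.2)·(-2.2)) / 4 = 9.8/4 = 2.45
  S[X_2,X_2] = ((4.8)·(4.8) + (-2.2)·(-2.2) + (-0.2)·(-0.2) + (-0.2)·(-0.2) + (-2.2)·(-2.2)) / 4 = 32.8/4 = 8.2
  S = [[7.7, 2.45],
 [2.45, 8.2]].

Step 3 — invert S. det(S) = 7.7·8.2 - (2.45)² = 57.1375.
  S^{-1} = (1/det) · [[d, -b], [-b, a]] = [[0.1435, -0.0429],
 [-0.0429, 0.1348]].

Step 4 — quadratic form (x̄ - mu_0)^T · S^{-1} · (x̄ - mu_0):
  S^{-1} · (x̄ - mu_0) = (0.7806, -0.3308),
  (x̄ - mu_0)^T · [...] = (5.2)·(0.7806) + (-0.8)·(-0.3308) = 4.3236.

Step 5 — scale by n: T² = 5 · 4.3236 = 21.618.

T² ≈ 21.618


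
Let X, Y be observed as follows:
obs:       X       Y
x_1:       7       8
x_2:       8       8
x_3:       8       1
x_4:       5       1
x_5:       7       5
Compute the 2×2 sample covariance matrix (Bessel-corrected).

Step 1 — column means:
  mean(X) = (7 + 8 + 8 + 5 + 7) / 5 = 35/5 = 7
  mean(Y) = (8 + 8 + 1 + 1 + 5) / 5 = 23/5 = 4.6

Step 2 — sample covariance S[i,j] = (1/(n-1)) · Σ_k (x_{k,i} - mean_i) · (x_{k,j} - mean_j), with n-1 = 4.
  S[X,X] = ((0)·(0) + (1)·(1) + (1)·(1) + (-2)·(-2) + (0)·(0)) / 4 = 6/4 = 1.5
  S[X,Y] = ((0)·(3.4) + (1)·(3.4) + (1)·(-3.6) + (-2)·(-3.6) + (0)·(0.4)) / 4 = 7/4 = 1.75
  S[Y,Y] = ((3.4)·(3.4) + (3.4)·(3.4) + (-3.6)·(-3.6) + (-3.6)·(-3.6) + (0.4)·(0.4)) / 4 = 49.2/4 = 12.3

S is symmetric (S[j,i] = S[i,j]). Assembling:

S = [[1.5, 1.75],
 [1.75, 12.3]]


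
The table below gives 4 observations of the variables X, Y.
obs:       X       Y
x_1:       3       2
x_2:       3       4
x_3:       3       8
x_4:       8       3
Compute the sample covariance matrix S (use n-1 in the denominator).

Step 1 — column means:
  mean(X) = (3 + 3 + 3 + 8) / 4 = 17/4 = 4.25
  mean(Y) = (2 + 4 + 8 + 3) / 4 = 17/4 = 4.25

Step 2 — sample covariance S[i,j] = (1/(n-1)) · Σ_k (x_{k,i} - mean_i) · (x_{k,j} - mean_j), with n-1 = 3.
  S[X,X] = ((-1.25)·(-1.25) + (-1.25)·(-1.25) + (-1.25)·(-1.25) + (3.75)·(3.75)) / 3 = 18.75/3 = 6.25
  S[X,Y] = ((-1.25)·(-2.25) + (-1.25)·(-0.25) + (-1.25)·(3.75) + (3.75)·(-1.25)) / 3 = -6.25/3 = -2.0833
  S[Y,Y] = ((-2.25)·(-2.25) + (-0.25)·(-0.25) + (3.75)·(3.75) + (-1.25)·(-1.25)) / 3 = 20.75/3 = 6.9167

S is symmetric (S[j,i] = S[i,j]). Assembling:

S = [[6.25, -2.0833],
 [-2.0833, 6.9167]]


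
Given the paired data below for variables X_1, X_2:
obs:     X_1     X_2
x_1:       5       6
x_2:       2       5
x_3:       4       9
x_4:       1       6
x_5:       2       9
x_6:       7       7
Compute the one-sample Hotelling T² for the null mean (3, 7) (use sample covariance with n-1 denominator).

Step 1 — sample mean vector:
  mean(X_1) = (5 + 2 + 4 + 1 + 2 + 7) / 6 = 21/6 = 3.5
  mean(X_2) = (6 + 5 + 9 + 6 + 9 + 7) / 6 = 42/6 = 7
  x̄ = (3.5, 7),  deviation x̄ - mu_0 = (3.5, 7) - (3, 7) = (0.5, 0).

Step 2 — sample covariance matrix, S[i,j] = (1/(n-1)) · Σ_k (x_{k,i} - mean_i) · (x_{k,j} - mean_j), divisor n-1 = 5:
  S[X_1,X_1] = ((1.5)·(1.5) + (-1.5)·(-1.5) + (0.5)·(0.5) + (-2.5)·(-2.5) + (-1.5)·(-1.5) + (3.5)·(3.5)) / 5 = 25.5/5 = 5.1
  S[X_1,X_2] = ((1.5)·(-1) + (-1.5)·(-2) + (0.5)·(2) + (-2.5)·(-1) + (-1.5)·(2) + (3.5)·(0)) / 5 = 2/5 = 0.4
  S[X_2,X_2] = ((-1)·(-1) + (-2)·(-2) + (2)·(2) + (-1)·(-1) + (2)·(2) + (0)·(0)) / 5 = 14/5 = 2.8
  S = [[5.1, 0.4],
 [0.4, 2.8]].

Step 3 — invert S. det(S) = 5.1·2.8 - (0.4)² = 14.12.
  S^{-1} = (1/det) · [[d, -b], [-b, a]] = [[0.1983, -0.0283],
 [-0.0283, 0.3612]].

Step 4 — quadratic form (x̄ - mu_0)^T · S^{-1} · (x̄ - mu_0):
  S^{-1} · (x̄ - mu_0) = (0.0992, -0.0142),
  (x̄ - mu_0)^T · [...] = (0.5)·(0.0992) + (0)·(-0.0142) = 0.0496.

Step 5 — scale by n: T² = 6 · 0.0496 = 0.2975.

T² ≈ 0.2975


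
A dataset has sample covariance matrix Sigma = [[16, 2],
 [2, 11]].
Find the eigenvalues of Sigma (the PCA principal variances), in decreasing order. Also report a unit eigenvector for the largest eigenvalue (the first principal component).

Step 1 — characteristic polynomial of 2×2 Sigma:
  det(Sigma - λI) = λ² - trace · λ + det = 0.
  trace = 16 + 11 = 27, det = 16·11 - (2)² = 172.
Step 2 — discriminant:
  Δ = trace² - 4·det = 729 - 688 = 41.
Step 3 — eigenvalues:
  λ = (trace ± √Δ)/2 = (27 ± 6.4031)/2,
  λ_1 = 16.7016,  λ_2 = 10.2984.

Step 4 — unit eigenvector for λ_1: solve (Sigma - λ_1 I)v = 0. First row:
  (16 - 16.7016)·v_x + (2)·v_y = 0, i.e. (-0.7016)·v_x + (2)·v_y = 0,
  so v ∝ (b, λ_1 - a) = (2, 0.7016) = u.
  ||u|| = √((2)² + (0.7016)²) = √(4.4922) ≈ 2.1195,
  v_1 = u/||u|| ≈ (0.9436, 0.331) (||v_1|| = 1).

λ_1 = 16.7016,  λ_2 = 10.2984;  v_1 ≈ (0.9436, 0.331)


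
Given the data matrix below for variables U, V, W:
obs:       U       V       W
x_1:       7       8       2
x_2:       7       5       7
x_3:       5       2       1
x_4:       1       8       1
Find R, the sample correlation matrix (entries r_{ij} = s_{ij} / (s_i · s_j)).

Step 1 — column means:
  mean(U) = (7 + 7 + 5 + 1) / 4 = 20/4 = 5
  mean(V) = (8 + 5 + 2 + 8) / 4 = 23/4 = 5.75
  mean(W) = (2 + 7 + 1 + 1) / 4 = 11/4 = 2.75

Step 2 — sample variances and covariances s[i,j] = (1/(n-1)) · Σ_k (x_{k,i} - mean_i) · (x_{k,j} - mean_j), with n-1 = 3:
  s[U,U] = ((2)·(2) + (2)·(2) + (0)·(0) + (-4)·(-4)) / 3 = 24/3 = 8
  s[U,V] = ((2)·(2.25) + (2)·(-0.75) + (0)·(-3.75) + (-4)·(2.25)) / 3 = -6/3 = -2
  s[U,W] = ((2)·(-0.75) + (2)·(4.25) + (0)·(-1.75) + (-4)·(-1.75)) / 3 = 14/3 = 4.6667
  s[V,V] = ((2.25)·(2.25) + (-0.75)·(-0.75) + (-3.75)·(-3.75) + (2.25)·(2.25)) / 3 = 24.75/3 = 8.25
  s[V,W] = ((2.25)·(-0.75) + (-0.75)·(4.25) + (-3.75)·(-1.75) + (2.25)·(-1.75)) / 3 = -2.25/3 = -0.75
  s[W,W] = ((-0.75)·(-0.75) + (4.25)·(4.25) + (-1.75)·(-1.75) + (-1.75)·(-1.75)) / 3 = 24.75/3 = 8.25
  Sample standard deviations s_i = √(s[i,i]):
  s(U) = √(8) = 2.8284
  s(V) = √(8.25) = 2.8723
  s(W) = √(8.25) = 2.8723

Step 3 — r_{ij} = s_{ij} / (s_i · s_j):
  r[U,U] = 1 (diagonal).
  r[U,V] = -2 / (2.8284 · 2.8723) = -2 / 8.124 = -0.2462
  r[U,W] = 4.6667 / (2.8284 · 2.8723) = 4.6667 / 8.124 = 0.5744
  r[V,V] = 1 (diagonal).
  r[V,W] = -0.75 / (2.8723 · 2.8723) = -0.75 / 8.25 = -0.0909
  r[W,W] = 1 (diagonal).

R is symmetric with unit diagonal. Assembling:

R = [[1, -0.2462, 0.5744],
 [-0.2462, 1, -0.0909],
 [0.5744, -0.0909, 1]]


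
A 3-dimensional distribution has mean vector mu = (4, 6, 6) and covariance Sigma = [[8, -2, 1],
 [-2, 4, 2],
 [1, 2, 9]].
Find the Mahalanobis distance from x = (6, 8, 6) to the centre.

Step 1 — centre the observation: (x - mu) = (2, 2, 0).

Step 2 — invert Sigma (cofactor / det for 3×3, or solve directly):
  Sigma^{-1} = [[0.1538, 0.0962, -0.0385],
 [0.0962, 0.3413, -0.0865],
 [-0.0385, -0.0865, 0.1346]].

Step 3 — form the quadratic (x - mu)^T · Sigma^{-1} · (x - mu):
  Sigma^{-1} · (x - mu) = (0.5, 0.875, -0.25).
  (x - mu)^T · [Sigma^{-1} · (x - mu)] = (2)·(0.5) + (2)·(0.875) + (0)·(-0.25) = 2.75.

Step 4 — take square root: d = √(2.75) ≈ 1.6583.

d(x, mu) = √(2.75) ≈ 1.6583


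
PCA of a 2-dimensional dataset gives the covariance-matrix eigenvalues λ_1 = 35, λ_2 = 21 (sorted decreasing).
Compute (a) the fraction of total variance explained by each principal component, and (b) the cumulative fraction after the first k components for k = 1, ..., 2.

Step 1 — total variance = trace(Sigma) = Σ λ_i = 35 + 21 = 56.

Step 2 — fraction explained by component i = λ_i / Σ λ:
  PC1: 35/56 = 0.625
  PC2: 21/56 = 0.375

Step 3 — cumulative fraction after k components = (λ_1 + ... + λ_k) / Σ λ:
  k = 1: 35/56 = 0.625
  k = 2: (35 + 21)/56 = 56/56 = 1

Summary (fraction, with percent):

explained: PC1 0.625 (62.5%), PC2 0.375 (37.5%);  cumulative: 0.625, 1


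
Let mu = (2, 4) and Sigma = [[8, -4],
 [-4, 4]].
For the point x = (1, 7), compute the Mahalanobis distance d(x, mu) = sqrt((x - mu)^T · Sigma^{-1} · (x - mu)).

Step 1 — centre the observation: (x - mu) = (-1, 3).

Step 2 — invert Sigma. det(Sigma) = 8·4 - (-4)² = 16.
  Sigma^{-1} = (1/det) · [[d, -b], [-b, a]] = [[0.25, 0.25],
 [0.25, 0.5]].

Step 3 — form the quadratic (x - mu)^T · Sigma^{-1} · (x - mu):
  Sigma^{-1} · (x - mu) = (0.5, 1.25).
  (x - mu)^T · [Sigma^{-1} · (x - mu)] = (-1)·(0.5) + (3)·(1.25) = 3.25.

Step 4 — take square root: d = √(3.25) ≈ 1.8028.

d(x, mu) = √(3.25) ≈ 1.8028


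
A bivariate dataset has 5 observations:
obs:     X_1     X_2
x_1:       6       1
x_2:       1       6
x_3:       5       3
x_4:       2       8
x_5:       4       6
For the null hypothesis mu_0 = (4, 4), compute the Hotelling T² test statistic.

Step 1 — sample mean vector:
  mean(X_1) = (6 + 1 + 5 + 2 + 4) / 5 = 18/5 = 3.6
  mean(X_2) = (1 + 6 + 3 + 8 + 6) / 5 = 24/5 = 4.8
  x̄ = (3.6, 4.8),  deviation x̄ - mu_0 = (3.6, 4.8) - (4, 4) = (-0.4, 0.8).

Step 2 — sample covariance matrix, S[i,j] = (1/(n-1)) · Σ_k (x_{k,i} - mean_i) · (x_{k,j} - mean_j), divisor n-1 = 4:
  S[X_1,X_1] = ((2.4)·(2.4) + (-2.6)·(-2.6) + (1.4)·(1.4) + (-1.6)·(-1.6) + (0.4)·(0.4)) / 4 = 17.2/4 = 4.3
  S[X_1,X_2] = ((2.4)·(-3.8) + (-2.6)·(1.2) + (1.4)·(-1.8) + (-1.6)·(3.2) + (0.4)·(1.2)) / 4 = -19.4/4 = -4.85
  S[X_2,X_2] = ((-3.8)·(-3.8) + (1.2)·(1.2) + (-1.8)·(-1.8) + (3.2)·(3.2) + (1.2)·(1.2)) / 4 = 30.8/4 = 7.7
  S = [[4.3, -4.85],
 [-4.85, 7.7]].

Step 3 — invert S. det(S) = 4.3·7.7 - (-4.85)² = 9.5875.
  S^{-1} = (1/det) · [[d, -b], [-b, a]] = [[0.8031, 0.5059],
 [0.5059, 0.4485]].

Step 4 — quadratic form (x̄ - mu_0)^T · S^{-1} · (x̄ - mu_0):
  S^{-1} · (x̄ - mu_0) = (0.0834, 0.1565),
  (x̄ - mu_0)^T · [...] = (-0.4)·(0.0834) + (0.8)·(0.1565) = 0.0918.

Step 5 — scale by n: T² = 5 · 0.0918 = 0.4589.

T² ≈ 0.4589


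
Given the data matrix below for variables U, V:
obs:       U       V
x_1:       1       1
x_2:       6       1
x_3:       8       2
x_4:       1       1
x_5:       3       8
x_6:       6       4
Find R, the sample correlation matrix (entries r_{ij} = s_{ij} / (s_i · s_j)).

Step 1 — column means:
  mean(U) = (1 + 6 + 8 + 1 + 3 + 6) / 6 = 25/6 = 4.1667
  mean(V) = (1 + 1 + 2 + 1 + 8 + 4) / 6 = 17/6 = 2.8333

Step 2 — sample variances and covariances s[i,j] = (1/(n-1)) · Σ_k (x_{k,i} - mean_i) · (x_{k,j} - mean_j), with n-1 = 5:
  s[U,U] = ((-3.1667)·(-3.1667) + (1.8333)·(1.8333) + (3.8333)·(3.8333) + (-3.1667)·(-3.1667) + (-1.1667)·(-1.1667) + (1.8333)·(1.8333)) / 5 = 42.8333/5 = 8.5667
  s[U,V] = ((-3.1667)·(-1.8333) + (1.8333)·(-1.8333) + (3.8333)·(-0.8333) + (-3.1667)·(-1.8333) + (-1.1667)·(5.1667) + (1.8333)·(1.1667)) / 5 = 1.1667/5 = 0.2333
  s[V,V] = ((-1.8333)·(-1.8333) + (-1.8333)·(-1.8333) + (-0.8333)·(-0.8333) + (-1.8333)·(-1.8333) + (5.1667)·(5.1667) + (1.1667)·(1.1667)) / 5 = 38.8333/5 = 7.7667
  Sample standard deviations s_i = √(s[i,i]):
  s(U) = √(8.5667) = 2.9269
  s(V) = √(7.7667) = 2.7869

Step 3 — r_{ij} = s_{ij} / (s_i · s_j):
  r[U,U] = 1 (diagonal).
  r[U,V] = 0.2333 / (2.9269 · 2.7869) = 0.2333 / 8.1569 = 0.0286
  r[V,V] = 1 (diagonal).

R is symmetric with unit diagonal. Assembling:

R = [[1, 0.0286],
 [0.0286, 1]]


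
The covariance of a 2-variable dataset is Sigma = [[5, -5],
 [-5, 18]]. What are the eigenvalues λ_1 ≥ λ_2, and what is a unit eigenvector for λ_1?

Step 1 — characteristic polynomial of 2×2 Sigma:
  det(Sigma - λI) = λ² - trace · λ + det = 0.
  trace = 5 + 18 = 23, det = 5·18 - (-5)² = 65.
Step 2 — discriminant:
  Δ = trace² - 4·det = 529 - 260 = 269.
Step 3 — eigenvalues:
  λ = (trace ± √Δ)/2 = (23 ± 16.4012)/2,
  λ_1 = 19.7006,  λ_2 = 3.2994.

Step 4 — unit eigenvector for λ_1: solve (Sigma - λ_1 I)v = 0. First row:
  (5 - 19.7006)·v_x + (-5)·v_y = 0, i.e. (-14.7006)·v_x + (-5)·v_y = 0,
  so v ∝ (b, λ_1 - a) = (-5, 14.7006); multiply by -1 so the first entry is positive: u = (5, -14.7006).
  ||u|| = √((5)² + (-14.7006)²) = √(241.1079) ≈ 15.5277,
  v_1 = u/||u|| ≈ (0.322, -0.9467) (||v_1|| = 1).

λ_1 = 19.7006,  λ_2 = 3.2994;  v_1 ≈ (0.322, -0.9467)
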